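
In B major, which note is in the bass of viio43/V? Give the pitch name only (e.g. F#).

B

The applied chord viio43/V is rooted on E#: E#-G#-B-D.
The figure 43 means second inversion — the fifth is in the bass.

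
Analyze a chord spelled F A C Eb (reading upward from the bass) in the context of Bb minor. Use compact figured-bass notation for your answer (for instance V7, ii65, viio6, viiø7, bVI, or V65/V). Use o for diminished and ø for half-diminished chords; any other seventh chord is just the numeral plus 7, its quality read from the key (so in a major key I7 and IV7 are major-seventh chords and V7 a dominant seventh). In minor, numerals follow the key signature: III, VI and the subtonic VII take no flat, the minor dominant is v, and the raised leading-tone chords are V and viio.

V7

Stacked in thirds the chord is F-A-C-Eb: a dominant seventh chord on F.
F is scale degree 5 in Bb minor, and a dominant seventh chord on that degree is written V7.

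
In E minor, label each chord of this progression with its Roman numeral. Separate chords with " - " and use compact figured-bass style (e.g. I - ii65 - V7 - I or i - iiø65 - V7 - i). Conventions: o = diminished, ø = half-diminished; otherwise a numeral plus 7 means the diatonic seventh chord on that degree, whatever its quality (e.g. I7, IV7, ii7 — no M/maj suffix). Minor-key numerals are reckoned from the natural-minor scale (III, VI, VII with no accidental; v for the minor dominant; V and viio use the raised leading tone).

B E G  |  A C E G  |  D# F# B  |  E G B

i64 - iv7 - V6 - i

B-E-G has root E, degree 1 in E minor, so i64.
A-C-E-G has root A, degree 4 in E minor, so iv7.
D#-F#-B: major triad on B = scale degree 5 → V6.
E-G-B has root E, degree 1 in E minor, so i.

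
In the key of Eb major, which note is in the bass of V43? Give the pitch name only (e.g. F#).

F

V in Eb major has root Bb; the chord is Bb-D-F-Ab.
The figure 43 means second inversion — the fifth is in the bass.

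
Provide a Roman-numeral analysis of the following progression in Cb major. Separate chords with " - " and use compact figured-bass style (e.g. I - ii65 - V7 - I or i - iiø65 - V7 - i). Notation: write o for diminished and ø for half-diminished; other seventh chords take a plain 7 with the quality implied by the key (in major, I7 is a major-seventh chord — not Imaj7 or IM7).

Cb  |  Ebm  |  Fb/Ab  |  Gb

I - iii - IV6 - V

Cb has root Cb, degree 1 in Cb major, so I.
Ebm: root Eb is the mediant; minor triad there is iii.
Fb/Ab has root Fb, degree 4 in Cb major, so IV6.
Gb: major triad on Gb = scale degree 5 → V.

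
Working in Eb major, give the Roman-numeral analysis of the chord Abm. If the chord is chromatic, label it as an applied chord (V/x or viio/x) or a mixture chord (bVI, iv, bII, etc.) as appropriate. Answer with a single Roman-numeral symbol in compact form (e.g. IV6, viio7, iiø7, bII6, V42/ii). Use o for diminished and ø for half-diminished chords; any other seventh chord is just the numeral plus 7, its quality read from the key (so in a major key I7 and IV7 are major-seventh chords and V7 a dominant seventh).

iv

The pitches Ab-Cb-Eb form a minor triad rooted on Ab.
Ab is the fourth degree of Eb major. This is the minor subdominant, borrowed from the parallel minor.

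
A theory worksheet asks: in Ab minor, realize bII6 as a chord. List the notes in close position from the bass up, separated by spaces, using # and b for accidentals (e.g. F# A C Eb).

Db Fb Bbb

bII6 is the Neapolitan sixth — a major triad on the lowered second degree, here in its customary first inversion. In Ab minor that root is Bbb.
So the chord is Bbb-Db-Fb, a major triad.
The figured bass 6 indicates first inversion, placing the third (Db) in the bass: Db-Fb-Bbb.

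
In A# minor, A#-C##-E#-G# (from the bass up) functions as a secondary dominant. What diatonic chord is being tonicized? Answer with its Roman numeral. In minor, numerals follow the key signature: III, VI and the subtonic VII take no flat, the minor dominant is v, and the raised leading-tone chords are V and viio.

iv

The chord is a dominant seventh chord on A#.
A dominant resolves down a perfect fifth: A# → D#. In A# minor, D# is scale degree 4, i.e. iv.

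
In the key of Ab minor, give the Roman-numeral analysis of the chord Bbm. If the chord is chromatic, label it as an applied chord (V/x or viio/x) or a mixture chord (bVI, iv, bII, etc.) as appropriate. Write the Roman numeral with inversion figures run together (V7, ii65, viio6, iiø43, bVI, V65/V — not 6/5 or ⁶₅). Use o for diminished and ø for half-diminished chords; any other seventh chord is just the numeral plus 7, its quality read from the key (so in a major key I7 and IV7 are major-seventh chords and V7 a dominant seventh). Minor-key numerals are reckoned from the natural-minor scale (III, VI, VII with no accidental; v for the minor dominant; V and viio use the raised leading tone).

The pitches Bb-Db-F form a minor triad rooted on Bb.
Bb is the second degree of Ab minor. This is the minor supertonic, borrowed from the parallel major (the Dorian ii).

ii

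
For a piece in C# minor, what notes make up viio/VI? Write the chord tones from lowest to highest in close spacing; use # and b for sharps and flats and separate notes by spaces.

The slash marks an applied leading-tone chord: viio of VI. In C# minor, VI is A, so the leading tone to it is G#, a half step below.
Building a diminished triad on G# gives G#-B-D.

G# B D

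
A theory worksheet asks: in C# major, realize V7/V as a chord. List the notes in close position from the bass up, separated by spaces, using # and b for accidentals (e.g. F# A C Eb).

The slash means an applied dominant: we want the dominant of V. In C# major, V is G# major, and its dominant is built on D#.
Building a dominant seventh chord on D# gives D#-F##-A#-C#.

D# F## A# C#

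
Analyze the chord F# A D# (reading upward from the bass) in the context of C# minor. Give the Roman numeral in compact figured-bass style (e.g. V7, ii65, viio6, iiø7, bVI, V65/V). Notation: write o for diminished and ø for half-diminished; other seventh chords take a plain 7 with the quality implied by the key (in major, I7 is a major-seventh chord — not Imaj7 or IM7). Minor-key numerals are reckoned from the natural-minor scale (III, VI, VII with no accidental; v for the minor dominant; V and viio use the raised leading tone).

iio6

The pitches D#-F#-A form a diminished triad rooted on D#.
In C# minor, D# is the supertonic; the diatonic diminished triad there is iio.
With F# in the bass the chord is in first inversion, so the figured bass is 6.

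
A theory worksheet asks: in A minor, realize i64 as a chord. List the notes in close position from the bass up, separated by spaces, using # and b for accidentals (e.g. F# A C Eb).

E A C

The numeral's case and figure indicate a minor triad. In A minor its root, the first degree, is A.
That chord is spelled A-C-E.
The figured bass 64 indicates second inversion, placing the fifth (E) in the bass: E-A-C.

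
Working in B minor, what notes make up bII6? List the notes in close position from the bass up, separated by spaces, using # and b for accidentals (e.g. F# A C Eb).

bII6 is the Neapolitan sixth — a major triad on the lowered second degree, here in its customary first inversion. In B minor that root is C.
So the chord is C-E-G, a major triad.
The figured bass 6 indicates first inversion, placing the third (E) in the bass: E-G-C.

E G C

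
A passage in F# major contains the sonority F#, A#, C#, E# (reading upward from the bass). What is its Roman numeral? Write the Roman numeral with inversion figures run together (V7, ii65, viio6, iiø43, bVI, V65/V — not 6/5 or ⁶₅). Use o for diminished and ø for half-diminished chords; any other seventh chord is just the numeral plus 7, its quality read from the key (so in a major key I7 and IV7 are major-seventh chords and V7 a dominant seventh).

I7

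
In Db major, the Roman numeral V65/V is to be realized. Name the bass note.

The applied chord V65/V is rooted on Eb: Eb-G-Bb-Db.
The figure 65 means first inversion — the third is in the bass.

G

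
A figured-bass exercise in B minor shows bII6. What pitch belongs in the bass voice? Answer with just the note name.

bII in B minor has root C; the chord is C-E-G.
The figure 6 means first inversion — the third is in the bass.

E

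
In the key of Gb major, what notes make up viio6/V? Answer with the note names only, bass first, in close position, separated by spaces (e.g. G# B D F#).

Eb Gb C

viio6/V is a secondary leading-tone chord. The target V is Db in Gb major; the applied chord is rooted a semitone below, on C.
Building a diminished triad on C gives C-Eb-Gb.
The figured bass 6 indicates first inversion, placing the third (Eb) in the bass: Eb-Gb-C.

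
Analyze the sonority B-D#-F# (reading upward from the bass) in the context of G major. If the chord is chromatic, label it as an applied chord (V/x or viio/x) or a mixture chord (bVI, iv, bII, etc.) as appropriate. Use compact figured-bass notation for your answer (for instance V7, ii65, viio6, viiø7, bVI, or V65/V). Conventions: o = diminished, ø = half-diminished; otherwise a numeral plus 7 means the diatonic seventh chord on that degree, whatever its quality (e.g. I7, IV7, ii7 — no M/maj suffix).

V/vi

The pitches B-D#-F# form a major triad rooted on B.
B is not a diatonic chord root with this quality in G major, but it lies a perfect fifth above E (vi), so the chord functions as an applied dominant of vi.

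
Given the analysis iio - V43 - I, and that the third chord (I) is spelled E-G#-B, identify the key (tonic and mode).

E major

The chord E is a major triad rooted on E; its label is I.
If E is scale degree 1 and the mode makes that degree carry a major triad, the tonic is E and the mode is major.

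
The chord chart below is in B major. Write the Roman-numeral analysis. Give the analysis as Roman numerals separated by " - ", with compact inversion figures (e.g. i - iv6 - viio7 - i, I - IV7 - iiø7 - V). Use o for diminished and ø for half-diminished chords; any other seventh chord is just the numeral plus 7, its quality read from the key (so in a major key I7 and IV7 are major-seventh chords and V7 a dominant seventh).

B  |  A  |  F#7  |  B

I - bVII - V7 - I

B has root B, degree 1 in B major, so I.
A is non-diatonic — bVII, a mixture chord from B minor.
F#7 has root F#, degree 5 in B major, so V7.
B: major triad on B = scale degree 1 → I.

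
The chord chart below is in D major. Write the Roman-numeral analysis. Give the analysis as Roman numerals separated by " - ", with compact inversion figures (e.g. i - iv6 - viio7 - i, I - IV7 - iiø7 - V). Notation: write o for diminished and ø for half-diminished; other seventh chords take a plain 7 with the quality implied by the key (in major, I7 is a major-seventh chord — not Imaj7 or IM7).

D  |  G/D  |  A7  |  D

I - IV64 - V7 - I

D: major triad on D = scale degree 1 → I.
G/D: major triad on G = scale degree 4 → IV64.
A7: dominant seventh chord on A = scale degree 5 → V7.
D: root D is the tonic; major triad there is I.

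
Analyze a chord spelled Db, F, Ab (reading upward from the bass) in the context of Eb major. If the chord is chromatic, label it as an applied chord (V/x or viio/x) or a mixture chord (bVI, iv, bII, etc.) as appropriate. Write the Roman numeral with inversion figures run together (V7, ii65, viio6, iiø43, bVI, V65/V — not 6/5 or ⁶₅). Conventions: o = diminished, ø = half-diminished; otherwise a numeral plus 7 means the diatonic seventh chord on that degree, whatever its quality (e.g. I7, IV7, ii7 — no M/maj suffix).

Stacked in thirds the chord is Db-F-Ab: a major triad on Db.
Db is the lowered seventh degree of Eb major (diatonic 7 would be D). This is a major triad on the lowered seventh degree (the subtonic), borrowed from the parallel minor.

bVII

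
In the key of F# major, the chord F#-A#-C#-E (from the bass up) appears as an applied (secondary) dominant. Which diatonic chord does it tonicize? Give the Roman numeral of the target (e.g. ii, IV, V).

IV

The chord is a dominant seventh chord on F#.
A dominant resolves down a perfect fifth: F# → B. In F# major, B is scale degree 4, i.e. IV.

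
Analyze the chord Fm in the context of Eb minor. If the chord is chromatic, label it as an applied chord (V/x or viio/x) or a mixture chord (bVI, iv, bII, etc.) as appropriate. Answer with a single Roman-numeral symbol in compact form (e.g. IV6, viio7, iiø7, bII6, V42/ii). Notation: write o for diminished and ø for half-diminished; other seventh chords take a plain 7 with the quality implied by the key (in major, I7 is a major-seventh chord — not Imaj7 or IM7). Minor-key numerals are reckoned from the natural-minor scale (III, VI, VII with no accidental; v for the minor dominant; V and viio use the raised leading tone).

ii

Stacked in thirds the chord is F-Ab-C: a minor triad on F.
F is the second degree of Eb minor. This is the minor supertonic, borrowed from the parallel major (the Dorian ii).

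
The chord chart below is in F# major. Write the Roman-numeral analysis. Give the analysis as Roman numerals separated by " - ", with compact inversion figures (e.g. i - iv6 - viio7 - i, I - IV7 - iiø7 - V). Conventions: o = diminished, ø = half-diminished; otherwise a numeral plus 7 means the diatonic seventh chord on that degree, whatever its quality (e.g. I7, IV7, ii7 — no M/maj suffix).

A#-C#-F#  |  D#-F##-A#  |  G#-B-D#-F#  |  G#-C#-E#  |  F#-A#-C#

I6 - V/ii - ii7 - V64 - I

A#-C#-F# has root F#, degree 1 in F# major, so I6.
D#-F##-A# is the secondary dominant of ii (major triad on D#): V/ii.
G#-B-D#-F#: root G# is the supertonic; minor seventh chord there is ii7.
G#-C#-E#: root C# is the dominant; major triad there is V64.
F#-A#-C#: root F# is the tonic; major triad there is I.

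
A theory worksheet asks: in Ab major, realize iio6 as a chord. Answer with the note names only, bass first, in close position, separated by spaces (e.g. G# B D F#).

Scale degree 2 in Ab major is Bb; here the chord built on it is altered to a diminished triad. iio6 is the diminished supertonic triad, borrowed from the parallel minor.
So the chord is Bb-Db-Fb.
The figured bass 6 indicates first inversion, placing the third (Db) in the bass: Db-Fb-Bb.

Db Fb Bb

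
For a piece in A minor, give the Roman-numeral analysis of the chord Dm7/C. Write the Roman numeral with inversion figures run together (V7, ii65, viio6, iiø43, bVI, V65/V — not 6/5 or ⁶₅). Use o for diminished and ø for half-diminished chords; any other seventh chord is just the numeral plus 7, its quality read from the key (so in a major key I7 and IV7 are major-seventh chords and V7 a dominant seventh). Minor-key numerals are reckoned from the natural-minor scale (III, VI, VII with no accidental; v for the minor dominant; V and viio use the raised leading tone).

iv42

The pitches D-F-A-C form a minor seventh chord rooted on D.
D is scale degree 4 in A minor, and a minor seventh chord on that degree is written iv7.
With C in the bass the chord is in third inversion, so the figured bass is 42.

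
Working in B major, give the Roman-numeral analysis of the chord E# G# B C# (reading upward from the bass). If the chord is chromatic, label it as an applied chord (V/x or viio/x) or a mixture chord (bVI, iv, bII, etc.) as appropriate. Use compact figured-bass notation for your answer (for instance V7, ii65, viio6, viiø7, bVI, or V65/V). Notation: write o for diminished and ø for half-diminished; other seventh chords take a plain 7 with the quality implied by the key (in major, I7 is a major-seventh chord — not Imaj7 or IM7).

V65/V

Stacked in thirds the chord is C#-E#-G#-B: a dominant seventh chord on C#.
C# is not a diatonic chord root with this quality in B major, but it lies a perfect fifth above F# (V), so the chord functions as an applied dominant of V.
With E# in the bass the chord is in first inversion, so the figured bass is 65.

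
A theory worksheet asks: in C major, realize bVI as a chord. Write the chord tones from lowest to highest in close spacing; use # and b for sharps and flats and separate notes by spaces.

Ab C Eb

Scale degree 6 in C major is A; lowering it a half step gives Ab. bVI is a major triad on the lowered sixth degree, borrowed from the parallel minor.
So the chord is Ab-C-Eb.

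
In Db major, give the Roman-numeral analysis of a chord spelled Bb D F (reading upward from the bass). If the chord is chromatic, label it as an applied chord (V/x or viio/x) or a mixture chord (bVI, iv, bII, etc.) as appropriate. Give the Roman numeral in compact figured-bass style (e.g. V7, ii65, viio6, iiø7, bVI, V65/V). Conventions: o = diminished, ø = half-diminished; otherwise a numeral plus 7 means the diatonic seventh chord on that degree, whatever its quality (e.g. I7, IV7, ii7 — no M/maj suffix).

V/ii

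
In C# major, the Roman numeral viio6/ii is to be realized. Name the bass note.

The applied chord viio6/ii is rooted on C##: C##-E#-G#.
The figure 6 means first inversion — the third is in the bass.

E#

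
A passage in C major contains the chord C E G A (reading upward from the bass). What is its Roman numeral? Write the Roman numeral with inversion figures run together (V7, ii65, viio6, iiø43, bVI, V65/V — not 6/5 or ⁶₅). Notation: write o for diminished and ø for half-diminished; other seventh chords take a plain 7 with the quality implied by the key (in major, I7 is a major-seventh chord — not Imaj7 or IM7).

Stacked in thirds the chord is A-C-E-G: a minor seventh chord on A.
In C major, A is the submediant; the diatonic minor seventh chord there is vi7.
With C in the bass the chord is in first inversion, so the figured bass is 65.

vi65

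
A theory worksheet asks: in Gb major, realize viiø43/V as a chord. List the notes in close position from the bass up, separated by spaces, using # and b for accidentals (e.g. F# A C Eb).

Gb Bb C Eb

viiø43/V is a secondary leading-tone chord. The target V is Db in Gb major; the applied chord is rooted a semitone below, on C.
Building a half-diminished seventh chord on C gives C-Eb-Gb-Bb.
The figured bass 43 indicates second inversion, placing the fifth (Gb) in the bass: Gb-Bb-C-Eb.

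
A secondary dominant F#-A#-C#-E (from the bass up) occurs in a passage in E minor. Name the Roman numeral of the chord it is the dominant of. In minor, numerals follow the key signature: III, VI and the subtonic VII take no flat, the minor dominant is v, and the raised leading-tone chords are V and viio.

The chord is a dominant seventh chord on F#.
A dominant resolves down a perfect fifth: F# → B. In E minor, B is scale degree 5, i.e. V.

V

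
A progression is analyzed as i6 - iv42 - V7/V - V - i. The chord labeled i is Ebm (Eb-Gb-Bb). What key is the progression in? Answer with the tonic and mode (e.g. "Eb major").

Eb minor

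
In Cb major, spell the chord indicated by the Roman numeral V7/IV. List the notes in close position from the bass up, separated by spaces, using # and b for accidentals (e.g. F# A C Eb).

Cb Eb Gb Bbb

V7/IV is a secondary dominant — the dominant seventh of IV. IV in Cb major is Fb, so the applied chord's root is Cb, a perfect fifth above.
Building a dominant seventh chord on Cb gives Cb-Eb-Gb-Bbb.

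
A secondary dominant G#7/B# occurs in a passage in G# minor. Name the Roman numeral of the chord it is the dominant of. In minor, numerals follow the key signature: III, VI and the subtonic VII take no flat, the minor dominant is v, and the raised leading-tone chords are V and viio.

The chord is a dominant seventh chord on G#.
A dominant resolves down a perfect fifth: G# → C#. In G# minor, C# is scale degree 4, i.e. iv.

iv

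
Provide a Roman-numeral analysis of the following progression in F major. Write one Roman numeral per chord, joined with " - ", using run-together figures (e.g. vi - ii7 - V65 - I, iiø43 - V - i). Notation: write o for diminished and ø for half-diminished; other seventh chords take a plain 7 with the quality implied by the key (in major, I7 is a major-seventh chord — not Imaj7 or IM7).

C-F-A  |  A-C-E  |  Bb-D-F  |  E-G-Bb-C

I64 - iii - IV - V65

C-F-A: root F is the tonic; major triad there is I64.
A-C-E has root A, degree 3 in F major, so iii.
Bb-D-F: root Bb is the subdominant; major triad there is IV.
E-G-Bb-C has root C, degree 5 in F major, so V65.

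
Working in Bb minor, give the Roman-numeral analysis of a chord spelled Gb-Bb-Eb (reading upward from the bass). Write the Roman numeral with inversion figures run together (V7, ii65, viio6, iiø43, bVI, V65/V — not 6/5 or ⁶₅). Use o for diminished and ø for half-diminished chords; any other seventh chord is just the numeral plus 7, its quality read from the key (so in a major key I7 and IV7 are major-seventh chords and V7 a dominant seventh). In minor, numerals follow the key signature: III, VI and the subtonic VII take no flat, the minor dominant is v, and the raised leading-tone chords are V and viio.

iv6

Stacked in thirds the chord is Eb-Gb-Bb: a minor triad on Eb.
In Bb minor, Eb is the subdominant; the diatonic minor triad there is iv.
With Gb in the bass the chord is in first inversion, so the figured bass is 6.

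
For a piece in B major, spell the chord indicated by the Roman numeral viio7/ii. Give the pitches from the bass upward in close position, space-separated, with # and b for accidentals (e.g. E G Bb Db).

The slash marks an applied leading-tone chord: viio of ii. In B major, ii is C#, so the leading tone to it is B#, a half step below.
Building a fully diminished seventh chord on B# gives B#-D#-F#-A.

B# D# F# A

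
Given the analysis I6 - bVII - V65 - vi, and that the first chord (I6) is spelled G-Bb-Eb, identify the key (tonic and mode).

Eb major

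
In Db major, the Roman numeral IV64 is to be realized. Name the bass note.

IV in Db major has root Gb; the chord is Gb-Bb-Db.
The figure 64 means second inversion — the fifth is in the bass.

Db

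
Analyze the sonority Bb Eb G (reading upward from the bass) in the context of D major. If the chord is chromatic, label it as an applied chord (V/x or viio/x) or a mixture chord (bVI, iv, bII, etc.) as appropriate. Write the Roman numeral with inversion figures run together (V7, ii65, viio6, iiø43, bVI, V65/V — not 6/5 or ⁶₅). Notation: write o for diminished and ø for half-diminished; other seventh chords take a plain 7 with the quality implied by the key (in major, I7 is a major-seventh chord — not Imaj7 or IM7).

bII64

Stacked in thirds the chord is Eb-G-Bb: a major triad on Eb.
Eb is the lowered second degree of D major (diatonic 2 would be E). This is the Neapolitan chord — a major triad on the lowered second degree.
With Bb in the bass the chord is in second inversion, so the figured bass is 64.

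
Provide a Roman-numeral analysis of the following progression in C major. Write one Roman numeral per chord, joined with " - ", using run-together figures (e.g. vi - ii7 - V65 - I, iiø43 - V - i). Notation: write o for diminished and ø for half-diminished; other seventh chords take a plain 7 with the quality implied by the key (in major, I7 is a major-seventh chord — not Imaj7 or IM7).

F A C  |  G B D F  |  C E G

IV - V7 - I

F-A-C: root F is the subdominant; major triad there is IV.
G-B-D-F: root G is the dominant; dominant seventh chord there is V7.
C-E-G: major triad on C = scale degree 1 → I.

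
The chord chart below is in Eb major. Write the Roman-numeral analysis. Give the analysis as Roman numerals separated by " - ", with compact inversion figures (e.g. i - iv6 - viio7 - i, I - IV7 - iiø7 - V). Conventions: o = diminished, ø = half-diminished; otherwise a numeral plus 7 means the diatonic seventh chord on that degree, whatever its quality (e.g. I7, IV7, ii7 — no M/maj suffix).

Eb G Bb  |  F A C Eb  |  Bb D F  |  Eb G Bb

I - V7/V - V - I

Eb-G-Bb has root Eb, degree 1 in Eb major, so I.
F-A-C-Eb: a dominant seventh chord on F, the applied dominant of V → V7/V.
Bb-D-F has root Bb, degree 5 in Eb major, so V.
Eb-G-Bb: root Eb is the tonic; major triad there is I.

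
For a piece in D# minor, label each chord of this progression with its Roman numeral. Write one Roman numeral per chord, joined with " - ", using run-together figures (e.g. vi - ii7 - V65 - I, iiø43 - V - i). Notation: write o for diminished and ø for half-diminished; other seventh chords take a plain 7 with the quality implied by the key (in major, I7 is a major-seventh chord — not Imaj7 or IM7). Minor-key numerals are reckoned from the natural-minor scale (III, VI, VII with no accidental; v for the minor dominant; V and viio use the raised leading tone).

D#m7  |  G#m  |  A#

D#m7: minor seventh chord on D# = scale degree 1 → i7.
G#m: minor triad on G# = scale degree 4 → iv.
A#: root A# is the dominant; major triad there is V.

i7 - iv - V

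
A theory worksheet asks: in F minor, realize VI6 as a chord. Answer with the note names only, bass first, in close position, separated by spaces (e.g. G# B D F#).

F Ab Db

The numeral's case and figure indicate a major triad. In F minor its root, the submediant, is Db.
That chord is spelled Db-F-Ab.
With the 6 figure the chord is in first inversion; from the bass F upward in close position it reads F-Ab-Db.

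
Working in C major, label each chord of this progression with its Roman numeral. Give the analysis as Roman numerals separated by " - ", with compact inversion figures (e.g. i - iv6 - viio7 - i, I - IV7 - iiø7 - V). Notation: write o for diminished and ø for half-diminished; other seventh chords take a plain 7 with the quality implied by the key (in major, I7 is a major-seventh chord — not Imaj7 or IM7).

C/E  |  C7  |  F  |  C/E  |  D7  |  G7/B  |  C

I6 - V7/IV - IV - I6 - V7/V - V65 - I

C/E has root C, degree 1 in C major, so I6.
C7: a dominant seventh chord on C, the applied dominant of IV → V7/IV.
F: major triad on F = scale degree 4 → IV.
C/E: root C is the tonic; major triad there is I6.
D7: chromatic; D is V of V, so V7/V.
G7/B: dominant seventh chord on G = scale degree 5 → V65.
C has root C, degree 1 in C major, so I.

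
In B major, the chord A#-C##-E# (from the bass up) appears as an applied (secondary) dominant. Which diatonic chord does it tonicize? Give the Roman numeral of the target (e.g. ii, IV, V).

iii

The chord is a major triad on A#.
A dominant resolves down a perfect fifth: A# → D#. In B major, D# is scale degree 3, i.e. iii.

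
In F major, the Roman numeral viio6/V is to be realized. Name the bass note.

The applied chord viio6/V is rooted on B: B-D-F.
The figure 6 means first inversion — the third is in the bass.

D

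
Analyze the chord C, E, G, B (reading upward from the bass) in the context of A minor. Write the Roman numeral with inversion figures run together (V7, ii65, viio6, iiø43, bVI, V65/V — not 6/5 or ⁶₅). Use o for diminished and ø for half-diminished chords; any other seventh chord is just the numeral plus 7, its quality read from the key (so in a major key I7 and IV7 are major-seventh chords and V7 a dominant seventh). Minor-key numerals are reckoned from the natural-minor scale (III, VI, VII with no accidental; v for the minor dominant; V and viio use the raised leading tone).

III7

Stacked in thirds the chord is C-E-G-B: a major seventh chord on C.
In A minor, C is the mediant; the diatonic major seventh chord there is III7.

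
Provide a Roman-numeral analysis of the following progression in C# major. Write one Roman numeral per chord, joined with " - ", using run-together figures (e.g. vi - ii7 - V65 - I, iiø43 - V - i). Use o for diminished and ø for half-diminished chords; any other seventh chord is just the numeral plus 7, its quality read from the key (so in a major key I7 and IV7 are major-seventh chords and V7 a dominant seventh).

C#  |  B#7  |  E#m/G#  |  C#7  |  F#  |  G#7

I - V7/iii - iii6 - V7/IV - IV - V7

C#: major triad on C# = scale degree 1 → I.
B#7 is the secondary dominant of iii (dominant seventh chord on B#): V7/iii.
E#m/G#: root E# is the mediant; minor triad there is iii6.
C#7: a dominant seventh chord on C#, the applied dominant of IV → V7/IV.
F# has root F#, degree 4 in C# major, so IV.
G#7: dominant seventh chord on G# = scale degree 5 → V7.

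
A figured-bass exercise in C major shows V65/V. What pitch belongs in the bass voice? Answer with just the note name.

F#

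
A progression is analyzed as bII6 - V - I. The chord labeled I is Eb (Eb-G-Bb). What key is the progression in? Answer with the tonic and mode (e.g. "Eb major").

The chord Eb is a major triad rooted on Eb; its label is I.
If Eb is scale degree 1 and the mode makes that degree carry a major triad, the tonic is Eb and the mode is major.

Eb major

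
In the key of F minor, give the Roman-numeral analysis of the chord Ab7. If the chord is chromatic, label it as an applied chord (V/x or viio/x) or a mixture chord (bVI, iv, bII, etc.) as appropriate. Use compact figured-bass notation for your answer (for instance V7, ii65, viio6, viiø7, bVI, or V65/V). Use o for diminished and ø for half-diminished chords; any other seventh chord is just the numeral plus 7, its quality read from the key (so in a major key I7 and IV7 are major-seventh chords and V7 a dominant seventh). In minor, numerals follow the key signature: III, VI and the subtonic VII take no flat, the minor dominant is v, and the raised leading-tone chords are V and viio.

Stacked in thirds the chord is Ab-C-Eb-Gb: a dominant seventh chord on Ab.
Ab is not a diatonic chord root with this quality in F minor, but it lies a perfect fifth above Db (VI), so the chord functions as an applied dominant of VI.

V7/VI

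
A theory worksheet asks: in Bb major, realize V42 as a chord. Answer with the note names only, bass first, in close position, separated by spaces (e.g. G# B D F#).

Eb F A C

The numeral's case and figure indicate a dominant seventh chord. In Bb major its root, the fifth degree, is F.
Stacking thirds from F gives F-A-C-Eb.
The figured bass 42 indicates third inversion, placing the seventh (Eb) in the bass: Eb-F-A-C.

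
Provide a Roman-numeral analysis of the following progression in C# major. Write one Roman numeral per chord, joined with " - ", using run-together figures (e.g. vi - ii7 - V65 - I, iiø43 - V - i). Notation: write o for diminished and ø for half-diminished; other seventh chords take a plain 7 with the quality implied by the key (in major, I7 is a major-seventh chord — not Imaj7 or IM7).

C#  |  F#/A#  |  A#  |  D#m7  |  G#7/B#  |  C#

I - IV6 - V/ii - ii7 - V65 - I

C#: major triad on C# = scale degree 1 → I.
F#/A#: root F# is the subdominant; major triad there is IV6.
A# is the secondary dominant of ii (major triad on A#): V/ii.
D#m7 has root D#, degree 2 in C# major, so ii7.
G#7/B#: dominant seventh chord on G# = scale degree 5 → V65.
C#: major triad on C# = scale degree 1 → I.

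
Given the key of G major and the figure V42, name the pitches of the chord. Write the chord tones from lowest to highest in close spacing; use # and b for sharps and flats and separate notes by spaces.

In G major, the dominant is D, and the diatonic chord built there is a dominant seventh chord.
That chord is spelled D-F#-A-C.
The figured bass 42 indicates third inversion, placing the seventh (C) in the bass: C-D-F#-A.

C D F# A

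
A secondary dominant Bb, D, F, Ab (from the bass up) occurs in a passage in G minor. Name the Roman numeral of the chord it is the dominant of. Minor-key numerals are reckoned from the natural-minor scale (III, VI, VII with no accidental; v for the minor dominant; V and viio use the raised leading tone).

The chord is a dominant seventh chord on Bb.
A dominant resolves down a perfect fifth: Bb → Eb. In G minor, Eb is scale degree 6, i.e. VI.

VI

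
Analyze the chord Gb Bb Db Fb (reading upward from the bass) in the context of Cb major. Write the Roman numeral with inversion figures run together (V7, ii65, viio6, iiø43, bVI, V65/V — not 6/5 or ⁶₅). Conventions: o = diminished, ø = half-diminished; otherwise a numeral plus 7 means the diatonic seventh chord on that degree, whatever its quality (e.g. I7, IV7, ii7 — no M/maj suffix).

V7

Stacked in thirds the chord is Gb-Bb-Db-Fb: a dominant seventh chord on Gb.
In Cb major, Gb is the dominant; the diatonic dominant seventh chord there is V7.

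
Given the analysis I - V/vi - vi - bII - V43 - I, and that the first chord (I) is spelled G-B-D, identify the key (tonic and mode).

The chord G is a major triad rooted on G; its label is I.
If G is scale degree 1 and the mode makes that degree carry a major triad, the tonic is G and the mode is major.

G major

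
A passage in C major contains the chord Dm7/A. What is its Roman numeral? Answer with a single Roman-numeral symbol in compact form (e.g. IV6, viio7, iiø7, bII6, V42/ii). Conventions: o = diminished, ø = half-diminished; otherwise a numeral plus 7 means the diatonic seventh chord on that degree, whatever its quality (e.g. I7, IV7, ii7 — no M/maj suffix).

ii43

Stacked in thirds the chord is D-F-A-C: a minor seventh chord on D.
In C major, D is the supertonic; the diatonic minor seventh chord there is ii7.
With A in the bass the chord is in second inversion, so the figured bass is 43.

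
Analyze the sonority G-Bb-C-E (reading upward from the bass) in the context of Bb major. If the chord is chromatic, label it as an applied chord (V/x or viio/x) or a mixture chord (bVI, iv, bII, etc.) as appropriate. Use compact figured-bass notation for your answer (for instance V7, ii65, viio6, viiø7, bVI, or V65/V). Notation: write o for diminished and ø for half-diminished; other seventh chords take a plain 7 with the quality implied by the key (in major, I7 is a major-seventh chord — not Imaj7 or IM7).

V43/V

The pitches C-E-G-Bb form a dominant seventh chord rooted on C.
C is not a diatonic chord root with this quality in Bb major, but it lies a perfect fifth above F (V), so the chord functions as an applied dominant of V.
With G in the bass the chord is in second inversion, so the figured bass is 43.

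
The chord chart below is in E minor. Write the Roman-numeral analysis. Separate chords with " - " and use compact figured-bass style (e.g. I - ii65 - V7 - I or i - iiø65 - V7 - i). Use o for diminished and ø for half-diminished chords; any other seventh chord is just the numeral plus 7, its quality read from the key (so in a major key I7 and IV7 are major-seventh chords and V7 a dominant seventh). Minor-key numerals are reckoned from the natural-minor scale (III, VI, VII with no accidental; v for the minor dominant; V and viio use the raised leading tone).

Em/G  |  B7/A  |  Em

i6 - V42 - i

Em/G: minor triad on E = scale degree 1 → i6.
B7/A: dominant seventh chord on B = scale degree 5 → V42.
Em: root E is the tonic; minor triad there is i.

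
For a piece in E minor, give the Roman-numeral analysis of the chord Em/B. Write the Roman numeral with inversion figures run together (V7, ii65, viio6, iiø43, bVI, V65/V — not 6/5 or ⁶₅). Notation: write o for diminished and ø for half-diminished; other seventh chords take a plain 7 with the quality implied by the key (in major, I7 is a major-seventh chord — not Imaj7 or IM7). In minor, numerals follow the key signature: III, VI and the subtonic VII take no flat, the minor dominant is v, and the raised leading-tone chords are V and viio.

The pitches E-G-B form a minor triad rooted on E.
E is scale degree 1 in E minor, and a minor triad on that degree is written i.
With B in the bass the chord is in second inversion, so the figured bass is 64.

i64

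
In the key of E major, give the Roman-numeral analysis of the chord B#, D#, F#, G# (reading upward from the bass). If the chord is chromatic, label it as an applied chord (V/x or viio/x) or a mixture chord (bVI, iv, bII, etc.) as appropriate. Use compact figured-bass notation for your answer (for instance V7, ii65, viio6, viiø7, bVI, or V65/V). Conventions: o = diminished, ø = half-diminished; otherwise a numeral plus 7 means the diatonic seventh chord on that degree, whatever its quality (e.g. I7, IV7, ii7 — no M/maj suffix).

V65/vi

Stacked in thirds the chord is G#-B#-D#-F#: a dominant seventh chord on G#.
G# is not a diatonic chord root with this quality in E major, but it lies a perfect fifth above C# (vi), so the chord functions as an applied dominant of vi.
With B# in the bass the chord is in first inversion, so the figured bass is 65.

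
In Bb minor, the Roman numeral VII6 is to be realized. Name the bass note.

C

VII in Bb minor has root Ab; the chord is Ab-C-Eb.
The figure 6 means first inversion — the third is in the bass.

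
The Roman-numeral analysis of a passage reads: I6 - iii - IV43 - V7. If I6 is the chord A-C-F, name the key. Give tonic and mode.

F major

The chord F/A is a major triad rooted on F; its label is I6.
If F is scale degree 1 and the mode makes that degree carry a major triad, the tonic is F and the mode is major.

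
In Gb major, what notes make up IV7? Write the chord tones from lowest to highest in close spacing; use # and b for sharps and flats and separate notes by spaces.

Cb Eb Gb Bb

In Gb major, scale degree 4 is Cb, and the diatonic chord built there is a major seventh chord.
Stacking thirds from Cb gives Cb-Eb-Gb-Bb.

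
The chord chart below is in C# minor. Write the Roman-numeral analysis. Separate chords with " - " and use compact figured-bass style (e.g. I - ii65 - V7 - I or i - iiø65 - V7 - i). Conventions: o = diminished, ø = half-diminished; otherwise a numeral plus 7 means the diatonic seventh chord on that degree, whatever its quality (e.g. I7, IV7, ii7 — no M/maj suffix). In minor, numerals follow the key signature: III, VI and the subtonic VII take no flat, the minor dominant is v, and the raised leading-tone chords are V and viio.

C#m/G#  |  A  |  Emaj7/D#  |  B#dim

C#m/G#: minor triad on C# = scale degree 1 → i64.
A: root A is the submediant; major triad there is VI.
Emaj7/D#: root E is the mediant; major seventh chord there is III42.
B#dim has root B#, degree 7 in C# minor, so viio.

i64 - VI - III42 - viio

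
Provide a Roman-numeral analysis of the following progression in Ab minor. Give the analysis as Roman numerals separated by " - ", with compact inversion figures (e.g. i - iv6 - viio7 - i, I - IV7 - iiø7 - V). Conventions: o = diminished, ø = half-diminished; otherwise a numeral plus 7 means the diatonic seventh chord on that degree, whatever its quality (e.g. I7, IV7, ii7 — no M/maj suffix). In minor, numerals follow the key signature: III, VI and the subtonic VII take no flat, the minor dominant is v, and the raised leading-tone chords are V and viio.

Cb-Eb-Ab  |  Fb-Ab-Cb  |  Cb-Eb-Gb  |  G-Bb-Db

i6 - VI - III - viio

Cb-Eb-Ab: root Ab is the tonic; minor triad there is i6.
Fb-Ab-Cb: root Fb is the submediant; major triad there is VI.
Cb-Eb-Gb: root Cb is the mediant; major triad there is III.
G-Bb-Db: root G is the leading tone; diminished triad there is viio.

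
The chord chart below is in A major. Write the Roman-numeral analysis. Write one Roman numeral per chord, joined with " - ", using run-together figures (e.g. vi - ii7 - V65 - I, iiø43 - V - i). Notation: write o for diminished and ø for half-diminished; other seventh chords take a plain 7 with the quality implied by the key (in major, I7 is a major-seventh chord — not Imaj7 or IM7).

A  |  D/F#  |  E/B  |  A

A has root A, degree 1 in A major, so I.
D/F#: major triad on D = scale degree 4 → IV6.
E/B: major triad on E = scale degree 5 → V64.
A: major triad on A = scale degree 1 → I.

I - IV6 - V64 - I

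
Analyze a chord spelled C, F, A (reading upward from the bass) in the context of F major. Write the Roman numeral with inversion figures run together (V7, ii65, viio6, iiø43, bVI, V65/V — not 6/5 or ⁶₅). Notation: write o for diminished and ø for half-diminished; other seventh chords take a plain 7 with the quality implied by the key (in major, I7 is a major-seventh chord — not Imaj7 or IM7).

I64

The pitches F-A-C form a major triad rooted on F.
F is scale degree 1 in F major, and a major triad on that degree is written I.
With C in the bass the chord is in second inversion, so the figured bass is 64.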